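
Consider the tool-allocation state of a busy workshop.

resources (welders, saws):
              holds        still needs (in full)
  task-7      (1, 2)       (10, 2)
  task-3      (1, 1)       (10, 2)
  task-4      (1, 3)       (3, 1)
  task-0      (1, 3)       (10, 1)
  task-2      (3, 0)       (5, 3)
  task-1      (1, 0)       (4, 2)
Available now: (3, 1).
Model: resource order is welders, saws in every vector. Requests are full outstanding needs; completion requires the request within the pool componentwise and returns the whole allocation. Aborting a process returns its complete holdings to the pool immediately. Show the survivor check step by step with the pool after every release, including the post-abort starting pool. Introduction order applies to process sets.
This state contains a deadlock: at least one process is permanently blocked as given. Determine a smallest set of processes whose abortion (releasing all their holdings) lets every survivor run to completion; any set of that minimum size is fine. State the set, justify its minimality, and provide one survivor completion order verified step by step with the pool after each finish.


Minimum abort set: task-3 and task-0.
Key observation: the deadlocked task-7 becomes finishable only because task-3 and task-0 released (2, 4); it completes at step 4 below.
Why nothing smaller works — every single abort fails: task-7 alone leaves task-3 blocked (short on welders); task-3 alone leaves task-7 blocked (short on welders); task-4 alone leaves task-7 blocked (short on welders); task-0 alone leaves task-7 blocked (short on welders); task-2 alone leaves task-7 blocked (short on welders); task-1 alone leaves task-7 blocked (short on welders).
Survivors finish in the order: task-1, task-4, task-2, task-7. Verifying each step (pool after the aborts first):
  pool = (5, 5)
  task-1 needs (4, 2) <= (5, 5) -> finishes; pool += (1, 0) = (6, 5)
  task-4 needs (3, 1) <= (6, 5) -> finishes; pool += (1, 3) = (7, 8)
  task-2 needs (5, 3) <= (7, 8) -> finishes; pool += (3, 0) = (10, 8)
  task-7 needs (10, 2) <= (10, 8) -> finishes; pool += (1, 2) = (11, 10)


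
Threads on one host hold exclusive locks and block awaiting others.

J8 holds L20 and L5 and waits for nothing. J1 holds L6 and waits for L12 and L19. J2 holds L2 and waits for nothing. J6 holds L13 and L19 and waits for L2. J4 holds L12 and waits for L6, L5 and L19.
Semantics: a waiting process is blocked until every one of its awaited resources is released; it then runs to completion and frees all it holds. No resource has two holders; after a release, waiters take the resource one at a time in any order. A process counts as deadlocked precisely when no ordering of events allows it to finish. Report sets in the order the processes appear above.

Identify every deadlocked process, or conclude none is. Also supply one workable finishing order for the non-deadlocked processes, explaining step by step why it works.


Deadlocked: J1 and J4.
Key observation: J1 -> J4 -> J1 is a circular wait — nothing in it can go first; no other process is dragged down with it.
One completion order for the rest: J8, J2, J6.
Walking it through:
  run J8 (it waits on nothing); releases L20 and L5
  run J2 (it waits on nothing); releases L2
  run J6 (all its waits — L2 — are resolved); releases L13 and L19


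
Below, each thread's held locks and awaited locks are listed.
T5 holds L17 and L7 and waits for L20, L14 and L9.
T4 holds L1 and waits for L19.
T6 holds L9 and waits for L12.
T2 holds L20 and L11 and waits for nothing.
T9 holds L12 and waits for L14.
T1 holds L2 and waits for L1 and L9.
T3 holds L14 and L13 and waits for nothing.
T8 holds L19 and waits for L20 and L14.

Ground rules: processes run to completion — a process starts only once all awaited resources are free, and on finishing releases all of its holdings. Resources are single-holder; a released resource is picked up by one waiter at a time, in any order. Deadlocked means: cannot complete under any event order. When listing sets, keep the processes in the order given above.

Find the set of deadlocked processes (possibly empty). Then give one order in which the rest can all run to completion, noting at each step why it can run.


The deadlocked set is empty.
Key observation: the wait relation is loop-free; peeling off processes with no waits unwinds the whole state.
One completion order for the rest: T3, T2, T8, T9, T6, T4, T5, T1.
Check, step by step:
  T3 waits on nothing -> runs at once and releases L14 and L13
  T2 waits on nothing -> runs at once and releases L20 and L11
  T8: everything it awaited (L20 and L14) is free; runs, freeing L19
  T9: everything it awaited (L14) is free; runs, freeing L12
  T6: everything it awaited (L12) is free; runs, freeing L9
  T4: everything it awaited (L19) is free; runs, freeing L1
  T5: everything it awaited (L20, L14 and L9) is free; runs, freeing L17 and L7
  T1: everything it awaited (L1 and L9) is free; runs, freeing L2


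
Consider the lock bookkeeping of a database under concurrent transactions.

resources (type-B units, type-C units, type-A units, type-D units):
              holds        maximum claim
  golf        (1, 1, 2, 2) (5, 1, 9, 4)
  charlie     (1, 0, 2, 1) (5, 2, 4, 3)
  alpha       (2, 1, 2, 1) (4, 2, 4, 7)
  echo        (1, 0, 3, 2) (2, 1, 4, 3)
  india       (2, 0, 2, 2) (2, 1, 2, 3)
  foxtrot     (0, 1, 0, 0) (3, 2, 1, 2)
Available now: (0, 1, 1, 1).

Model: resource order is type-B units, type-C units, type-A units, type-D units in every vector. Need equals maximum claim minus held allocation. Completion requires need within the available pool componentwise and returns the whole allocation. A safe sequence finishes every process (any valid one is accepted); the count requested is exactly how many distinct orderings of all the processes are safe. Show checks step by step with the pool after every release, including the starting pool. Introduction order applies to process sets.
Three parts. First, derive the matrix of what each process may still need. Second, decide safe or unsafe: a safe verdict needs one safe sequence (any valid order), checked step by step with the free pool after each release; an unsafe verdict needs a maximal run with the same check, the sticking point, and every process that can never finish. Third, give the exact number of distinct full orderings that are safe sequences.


(1) Remaining need (order type-B units, type-C units, type-A units, type-D units):
  golf: (4, 0, 7, 2)
  charlie: (4, 2, 2, 2)
  alpha: (2, 1, 2, 6)
  echo: (1, 1, 1, 1)
  india: (0, 1, 0, 1)
  foxtrot: (3, 1, 1, 2)
(2) UNSAFE — no complete ordering exists.
Key observation: after india, echo, foxtrot the pool peaks at (3, 2, 6, 5), and each blocked process is short somewhere: golf on type-B units, type-A units; charlie on type-B units; alpha on type-D units.
Going as far as possible: india, echo, foxtrot; after that, nothing fits. Step-by-step check:
  pool = (0, 1, 1, 1)
  run india (needs (0, 1, 0, 1), free (0, 1, 1, 1)); after release of (2, 0, 2, 2) the pool is (2, 1, 3, 3)
  run echo (needs (1, 1, 1, 1), free (2, 1, 3, 3)); after release of (1, 0, 3, 2) the pool is (3, 1, 6, 5)
  run foxtrot (needs (3, 1, 1, 2), free (3, 1, 6, 5)); after release of (0, 1, 0, 0) the pool is (3, 2, 6, 5)
  golf still needs (4, 0, 7, 2) but only (3, 2, 6, 5) is free — short on type-B units and type-A units
  charlie still needs (4, 2, 2, 2) but only (3, 2, 6, 5) is free — short on type-B units
  alpha still needs (2, 1, 2, 6) but only (3, 2, 6, 5) is free — short on type-D units
Never able to finish: golf, charlie and alpha.
(3) Precisely 0 of the possible complete orderings are safe sequences.


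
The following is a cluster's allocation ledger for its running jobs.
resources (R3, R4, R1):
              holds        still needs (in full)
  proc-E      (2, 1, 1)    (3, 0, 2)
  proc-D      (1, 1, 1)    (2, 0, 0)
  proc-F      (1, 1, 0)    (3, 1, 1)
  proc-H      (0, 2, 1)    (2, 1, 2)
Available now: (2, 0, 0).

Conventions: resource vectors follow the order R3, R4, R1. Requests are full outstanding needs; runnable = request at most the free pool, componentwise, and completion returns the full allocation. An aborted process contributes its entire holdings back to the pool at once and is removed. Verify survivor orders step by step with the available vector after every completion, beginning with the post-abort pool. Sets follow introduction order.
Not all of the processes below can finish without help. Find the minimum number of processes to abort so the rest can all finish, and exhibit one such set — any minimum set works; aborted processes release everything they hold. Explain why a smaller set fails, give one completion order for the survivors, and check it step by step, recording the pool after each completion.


Minimum abort set: proc-H.
Key observation: the deadlocked proc-E becomes finishable only because proc-H released (0, 2, 1); it completes at step 3 below.
No smaller set exists: with zero aborts the deadlock remains.
Survivors finish in the order: proc-D, proc-F, proc-E. Verifying each step (pool after the aborts first):
  pool = (2, 2, 1)
  proc-D needs (2, 0, 0) <= (2, 2, 1) -> finishes; pool += (1, 1, 1) = (3, 3, 2)
  proc-F needs (3, 1, 1) <= (3, 3, 2) -> finishes; pool += (1, 1, 0) = (4, 4, 2)
  proc-E needs (3, 0, 2) <= (4, 4, 2) -> finishes; pool += (2, 1, 1) = (6, 5, 3)


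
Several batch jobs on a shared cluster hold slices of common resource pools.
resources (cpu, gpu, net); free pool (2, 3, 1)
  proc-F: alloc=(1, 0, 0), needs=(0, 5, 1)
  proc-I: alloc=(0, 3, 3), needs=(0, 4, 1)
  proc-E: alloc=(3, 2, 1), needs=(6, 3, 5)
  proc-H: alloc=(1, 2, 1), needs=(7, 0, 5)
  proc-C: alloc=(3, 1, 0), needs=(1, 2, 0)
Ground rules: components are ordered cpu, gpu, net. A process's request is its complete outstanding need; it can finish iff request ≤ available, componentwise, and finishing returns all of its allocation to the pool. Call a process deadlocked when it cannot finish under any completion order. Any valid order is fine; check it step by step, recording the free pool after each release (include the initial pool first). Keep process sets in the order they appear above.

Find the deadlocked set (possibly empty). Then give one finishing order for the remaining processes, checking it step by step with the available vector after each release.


The deadlocked set is proc-E and proc-H.
Key observation: net is the bottleneck — with proc-C, proc-I, proc-F done the pool holds (6, 7, 4), short of every remaining need.
One completion order for the rest: proc-C, proc-I, proc-F. Verifying each step:
  pool = (2, 3, 1)
  run proc-C (needs (1, 2, 0), free (2, 3, 1)); after release of (3, 1, 0) the pool is (5, 4, 1)
  run proc-I (needs (0, 4, 1), free (5, 4, 1)); after release of (0, 3, 3) the pool is (5, 7, 4)
  run proc-F (needs (0, 5, 1), free (5, 7, 4)); after release of (1, 0, 0) the pool is (6, 7, 4)
None of the blocked processes ever fits:
  proc-E still needs (6, 3, 5) but only (6, 7, 4) is free — short on net
  proc-H still needs (7, 0, 5) but only (6, 7, 4) is free — short on cpu and net


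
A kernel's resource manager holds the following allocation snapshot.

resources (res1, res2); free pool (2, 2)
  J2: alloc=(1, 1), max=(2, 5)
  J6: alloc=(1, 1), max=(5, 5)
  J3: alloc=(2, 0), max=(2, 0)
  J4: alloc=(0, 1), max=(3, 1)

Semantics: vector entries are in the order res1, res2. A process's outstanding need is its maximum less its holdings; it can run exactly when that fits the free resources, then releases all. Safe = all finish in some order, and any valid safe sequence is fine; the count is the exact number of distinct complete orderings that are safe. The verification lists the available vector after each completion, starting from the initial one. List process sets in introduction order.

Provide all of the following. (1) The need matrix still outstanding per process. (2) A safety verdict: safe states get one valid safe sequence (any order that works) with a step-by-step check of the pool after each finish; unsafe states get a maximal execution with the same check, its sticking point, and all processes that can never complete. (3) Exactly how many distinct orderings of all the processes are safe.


(1) Outstanding need per process (order res1, res2):
  J2: (1, 4)
  J6: (4, 4)
  J3: (0, 0)
  J4: (3, 0)
(2) UNSAFE.
Key observation: even finishing J3, J4 leaves just (4, 3) free — too little res2 for any of the remaining processes.
Going as far as possible: J3, J4; after that, nothing fits. Step-by-step check:
  pool = (2, 2)
  J3 needs (0, 0) <= (2, 2) -> finishes; pool += (2, 0) = (4, 2)
  J4 needs (3, 0) <= (4, 2) -> finishes; pool += (0, 1) = (4, 3)
  J2 still needs (1, 4) but only (4, 3) is free — short on res2
  J6 still needs (4, 4) but only (4, 3) is free — short on res2
Permanently blocked: J2 and J6.
(3) Exactly 0 of the possible complete orderings are safe sequences.


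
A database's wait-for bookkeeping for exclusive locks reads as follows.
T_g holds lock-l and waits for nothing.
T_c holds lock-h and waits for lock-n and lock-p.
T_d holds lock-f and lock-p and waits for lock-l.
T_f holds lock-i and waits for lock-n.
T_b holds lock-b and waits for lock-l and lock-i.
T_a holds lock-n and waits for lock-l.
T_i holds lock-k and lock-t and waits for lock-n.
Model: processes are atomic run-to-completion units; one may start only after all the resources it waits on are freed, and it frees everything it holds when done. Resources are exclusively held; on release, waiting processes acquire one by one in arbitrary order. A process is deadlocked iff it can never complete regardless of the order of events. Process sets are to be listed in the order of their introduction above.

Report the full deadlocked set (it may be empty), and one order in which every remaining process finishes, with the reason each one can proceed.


Nothing here is deadlocked.
Key observation: no waiting chain loops back on itself — every chain ends at a process that waits on nothing, so everyone eventually runs.
The rest can finish in the order T_g, T_a, T_f, T_d, T_b, T_i, T_c.
Walking it through:
  T_g: no waits; runs immediately, freeing lock-l
  T_a waits on lock-l — all released -> runs and releases lock-n
  T_f waits on lock-n — all released -> runs and releases lock-i
  T_d waits on lock-l — all released -> runs and releases lock-f and lock-p
  T_b waits on lock-l and lock-i — all released -> runs and releases lock-b
  T_i waits on lock-n — all released -> runs and releases lock-k and lock-t
  T_c waits on lock-n and lock-p — all released -> runs and releases lock-h


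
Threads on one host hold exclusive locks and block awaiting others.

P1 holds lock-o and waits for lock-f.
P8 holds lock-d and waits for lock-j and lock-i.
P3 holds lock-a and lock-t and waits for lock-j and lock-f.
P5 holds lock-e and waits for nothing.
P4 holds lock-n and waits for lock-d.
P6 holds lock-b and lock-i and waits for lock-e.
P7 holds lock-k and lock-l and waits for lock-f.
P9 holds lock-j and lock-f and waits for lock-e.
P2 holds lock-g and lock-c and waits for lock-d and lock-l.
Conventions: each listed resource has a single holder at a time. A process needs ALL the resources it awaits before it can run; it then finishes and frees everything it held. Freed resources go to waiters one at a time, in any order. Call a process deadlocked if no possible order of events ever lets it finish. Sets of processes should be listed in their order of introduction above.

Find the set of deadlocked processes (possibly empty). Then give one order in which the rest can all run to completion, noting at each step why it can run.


No process is deadlocked.
Key observation: all waits point, directly or indirectly, at processes that can finish, so nothing is permanently blocked.
A valid finishing order for the others: P5, P9, P6, P1, P3, P7, P8, P2, P4.
Walking it through:
  P5 waits on nothing -> runs at once and releases lock-e
  run P9 (all its waits — lock-e — are resolved); releases lock-j and lock-f
  run P6 (all its waits — lock-e — are resolved); releases lock-b and lock-i
  run P1 (all its waits — lock-f — are resolved); releases lock-o
  run P3 (all its waits — lock-j and lock-f — are resolved); releases lock-a and lock-t
  run P7 (all its waits — lock-f — are resolved); releases lock-k and lock-l
  run P8 (all its waits — lock-j and lock-i — are resolved); releases lock-d
  run P2 (all its waits — lock-d and lock-l — are resolved); releases lock-g and lock-c
  run P4 (all its waits — lock-d — are resolved); releases lock-n


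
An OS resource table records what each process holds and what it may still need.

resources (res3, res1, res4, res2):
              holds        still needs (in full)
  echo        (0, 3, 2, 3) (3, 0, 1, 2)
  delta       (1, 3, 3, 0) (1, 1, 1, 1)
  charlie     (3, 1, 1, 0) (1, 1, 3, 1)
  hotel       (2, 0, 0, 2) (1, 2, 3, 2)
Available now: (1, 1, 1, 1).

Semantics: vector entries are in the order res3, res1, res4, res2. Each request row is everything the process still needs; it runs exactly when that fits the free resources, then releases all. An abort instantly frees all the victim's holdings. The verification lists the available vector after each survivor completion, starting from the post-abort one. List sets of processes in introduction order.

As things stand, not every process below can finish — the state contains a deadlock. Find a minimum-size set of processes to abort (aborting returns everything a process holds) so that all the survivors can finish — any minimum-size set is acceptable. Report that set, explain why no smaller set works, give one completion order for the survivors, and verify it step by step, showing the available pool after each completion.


The answer: abort hotel.
Key observation: the returned (2, 0, 0, 2) from hotel is what brings echo — unrunnable before, under any order — into play at step 2.
Minimality: the empty abort set fails — the state is deadlocked as it stands.
One survivor order: delta, echo, charlie. Walking it through (post-abort pool first):
  pool = (3, 1, 1, 3)
  delta needs (1, 1, 1, 1) <= (3, 1, 1, 3) -> finishes; pool += (1, 3, 3, 0) = (4, 4, 4, 3)
  echo needs (3, 0, 1, 2) <= (4, 4, 4, 3) -> finishes; pool += (0, 3, 2, 3) = (4, 7, 6, 6)
  charlie needs (1, 1, 3, 1) <= (4, 7, 6, 6) -> finishes; pool += (3, 1, 1, 0) = (7, 8, 7, 6)


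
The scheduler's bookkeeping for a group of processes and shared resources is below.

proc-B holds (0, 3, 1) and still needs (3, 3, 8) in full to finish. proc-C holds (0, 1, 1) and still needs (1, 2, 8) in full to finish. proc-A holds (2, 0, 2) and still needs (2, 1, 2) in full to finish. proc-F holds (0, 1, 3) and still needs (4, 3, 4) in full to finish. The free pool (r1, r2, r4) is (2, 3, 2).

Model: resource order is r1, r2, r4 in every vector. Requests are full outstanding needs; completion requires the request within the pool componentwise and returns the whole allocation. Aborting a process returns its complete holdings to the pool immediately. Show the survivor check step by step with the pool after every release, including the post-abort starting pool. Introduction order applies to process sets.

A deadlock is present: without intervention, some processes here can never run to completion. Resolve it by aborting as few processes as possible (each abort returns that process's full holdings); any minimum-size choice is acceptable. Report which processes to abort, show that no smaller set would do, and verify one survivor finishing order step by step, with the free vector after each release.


Minimum abort set: proc-B.
Key observation: proc-C could never have finished before the abort; with (0, 3, 1) returned by proc-B, it fits at step 3.
No smaller set exists: with zero aborts the deadlock remains.
The survivors complete as proc-A, proc-F, proc-C. Check, step by step (starting from the post-abort pool):
  pool = (2, 6, 3)
  proc-A: need (2, 1, 2) fits (2, 6, 3); releases (2, 0, 2), pool now (4, 6, 5)
  proc-F: need (4, 3, 4) fits (4, 6, 5); releases (0, 1, 3), pool now (4, 7, 8)
  proc-C: need (1, 2, 8) fits (4, 7, 8); releases (0, 1, 1), pool now (4, 8, 9)


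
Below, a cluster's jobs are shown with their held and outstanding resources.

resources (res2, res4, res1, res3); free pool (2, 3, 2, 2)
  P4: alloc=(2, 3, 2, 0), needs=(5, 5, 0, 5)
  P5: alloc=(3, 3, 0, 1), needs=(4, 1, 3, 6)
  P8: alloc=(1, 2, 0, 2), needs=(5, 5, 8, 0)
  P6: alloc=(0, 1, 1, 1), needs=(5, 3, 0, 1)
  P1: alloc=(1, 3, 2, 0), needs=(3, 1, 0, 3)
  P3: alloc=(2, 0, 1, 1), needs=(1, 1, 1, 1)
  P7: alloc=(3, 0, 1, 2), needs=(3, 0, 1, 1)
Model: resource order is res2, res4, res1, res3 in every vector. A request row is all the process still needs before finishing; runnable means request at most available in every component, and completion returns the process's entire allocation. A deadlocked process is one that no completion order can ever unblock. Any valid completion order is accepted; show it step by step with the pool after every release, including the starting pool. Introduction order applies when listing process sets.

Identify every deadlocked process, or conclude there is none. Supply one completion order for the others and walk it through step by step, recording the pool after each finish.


No process is deadlocked.
Key observation: P3 leads a chain of completions in which each release enables another process.
The rest can finish in the order P3, P1, P6, P7, P4, P8, P5. Verifying each step:
  pool = (2, 3, 2, 2)
  P3 needs (1, 1, 1, 1) <= (2, 3, 2, 2) -> finishes; pool += (2, 0, 1, 1) = (4, 3, 3, 3)
  P1 needs (3, 1, 0, 3) <= (4, 3, 3, 3) -> finishes; pool += (1, 3, 2, 0) = (5, 6, 5, 3)
  P6 needs (5, 3, 0, 1) <= (5, 6, 5, 3) -> finishes; pool += (0, 1, 1, 1) = (5, 7, 6, 4)
  P7 needs (3, 0, 1, 1) <= (5, 7, 6, 4) -> finishes; pool += (3, 0, 1, 2) = (8, 7, 7, 6)
  P4 needs (5, 5, 0, 5) <= (8, 7, 7, 6) -> finishes; pool += (2, 3, 2, 0) = (10, 10, 9, 6)
  P8 needs (5, 5, 8, 0) <= (10, 10, 9, 6) -> finishes; pool += (1, 2, 0, 2) = (11, 12, 9, 8)
  P5 needs (4, 1, 3, 6) <= (11, 12, 9, 8) -> finishes; pool += (3, 3, 0, 1) = (14, 15, 9, 9)


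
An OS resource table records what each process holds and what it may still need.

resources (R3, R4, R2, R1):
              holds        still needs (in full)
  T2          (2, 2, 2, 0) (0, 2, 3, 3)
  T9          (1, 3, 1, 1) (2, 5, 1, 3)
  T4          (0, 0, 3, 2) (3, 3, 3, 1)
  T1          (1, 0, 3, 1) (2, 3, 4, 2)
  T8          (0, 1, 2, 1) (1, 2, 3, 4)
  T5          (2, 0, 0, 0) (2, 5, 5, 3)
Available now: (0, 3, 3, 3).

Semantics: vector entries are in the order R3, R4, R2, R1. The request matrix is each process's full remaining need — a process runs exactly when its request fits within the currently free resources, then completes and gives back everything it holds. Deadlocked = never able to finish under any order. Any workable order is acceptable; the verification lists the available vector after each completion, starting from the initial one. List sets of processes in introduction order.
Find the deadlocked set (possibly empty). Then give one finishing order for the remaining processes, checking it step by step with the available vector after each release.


The deadlocked set is empty.
Key observation: beginning at T2, releases accumulate fast enough that every process eventually fits.
The rest can finish in the order T2, T5, T4, T1, T8, T9. Verifying each step:
  pool = (0, 3, 3, 3)
  run T2 (needs (0, 2, 3, 3), free (0, 3, 3, 3)); after release of (2, 2, 2, 0) the pool is (2, 5, 5, 3)
  run T5 (needs (2, 5, 5, 3), free (2, 5, 5, 3)); after release of (2, 0, 0, 0) the pool is (4, 5, 5, 3)
  run T4 (needs (3, 3, 3, 1), free (4, 5, 5, 3)); after release of (0, 0, 3, 2) the pool is (4, 5, 8, 5)
  run T1 (needs (2, 3, 4, 2), free (4, 5, 8, 5)); after release of (1, 0, 3, 1) the pool is (5, 5, 11, 6)
  run T8 (needs (1, 2, 3, 4), free (5, 5, 11, 6)); after release of (0, 1, 2, 1) the pool is (5, 6, 13, 7)
  run T9 (needs (2, 5, 1, 3), free (5, 6, 13, 7)); after release of (1, 3, 1, 1) the pool is (6, 9, 14, 8)


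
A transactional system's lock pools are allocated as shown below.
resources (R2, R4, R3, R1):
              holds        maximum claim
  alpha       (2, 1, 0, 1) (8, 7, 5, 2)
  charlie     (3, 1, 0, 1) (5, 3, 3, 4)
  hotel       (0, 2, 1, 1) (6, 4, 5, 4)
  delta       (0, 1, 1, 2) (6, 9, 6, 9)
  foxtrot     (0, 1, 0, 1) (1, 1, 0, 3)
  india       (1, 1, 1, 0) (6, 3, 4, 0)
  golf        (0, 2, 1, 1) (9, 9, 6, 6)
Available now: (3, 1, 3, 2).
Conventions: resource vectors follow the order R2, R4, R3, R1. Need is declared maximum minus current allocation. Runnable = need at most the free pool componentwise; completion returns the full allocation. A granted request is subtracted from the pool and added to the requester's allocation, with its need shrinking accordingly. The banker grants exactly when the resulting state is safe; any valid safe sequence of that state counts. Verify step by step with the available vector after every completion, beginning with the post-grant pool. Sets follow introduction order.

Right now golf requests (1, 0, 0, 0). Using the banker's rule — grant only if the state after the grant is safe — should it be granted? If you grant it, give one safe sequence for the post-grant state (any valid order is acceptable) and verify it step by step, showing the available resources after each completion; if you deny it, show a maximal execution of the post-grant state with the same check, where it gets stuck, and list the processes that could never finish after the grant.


GRANT. The post-grant state is safe; one safe sequence: foxtrot, charlie, india, hotel, alpha, golf, delta.
Key observation: the grant leaves (2, 1, 3, 2) free — enough for foxtrot, whose release restarts the cascade.
Verifying the post-grant state step by step:
  pool = (2, 1, 3, 2)
  foxtrot needs (1, 0, 0, 2) <= (2, 1, 3, 2) -> finishes; pool += (0, 1, 0, 1) = (2, 2, 3, 3)
  charlie needs (2, 2, 3, 3) <= (2, 2, 3, 3) -> finishes; pool += (3, 1, 0, 1) = (5, 3, 3, 4)
  india needs (5, 2, 3, 0) <= (5, 3, 3, 4) -> finishes; pool += (1, 1, 1, 0) = (6, 4, 4, 4)
  hotel needs (6, 2, 4, 3) <= (6, 4, 4, 4) -> finishes; pool += (0, 2, 1, 1) = (6, 6, 5, 5)
  alpha needs (6, 6, 5, 1) <= (6, 6, 5, 5) -> finishes; pool += (2, 1, 0, 1) = (8, 7, 5, 6)
  golf needs (8, 7, 5, 5) <= (8, 7, 5, 6) -> finishes; pool += (1, 2, 1, 1) = (9, 9, 6, 7)
  delta needs (6, 8, 5, 7) <= (9, 9, 6, 7) -> finishes; pool += (0, 1, 1, 2) = (9, 10, 7, 9)


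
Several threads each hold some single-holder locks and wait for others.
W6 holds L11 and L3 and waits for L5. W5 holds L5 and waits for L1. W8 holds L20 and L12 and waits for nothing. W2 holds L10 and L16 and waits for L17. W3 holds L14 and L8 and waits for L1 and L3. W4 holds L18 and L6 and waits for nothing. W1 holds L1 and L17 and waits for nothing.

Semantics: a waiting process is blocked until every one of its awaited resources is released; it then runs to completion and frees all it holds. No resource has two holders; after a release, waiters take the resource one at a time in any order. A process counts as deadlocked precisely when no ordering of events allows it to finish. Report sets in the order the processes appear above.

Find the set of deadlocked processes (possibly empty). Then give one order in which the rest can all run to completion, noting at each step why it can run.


Nothing here is deadlocked.
Key observation: the waits form no ring: some process can always run, and its releases unblock the others one by one.
One completion order for the rest: W1, W5, W8, W2, W4, W6, W3.
Check, step by step:
  run W1 (it waits on nothing); releases L1 and L17
  W5: everything it awaited (L1) is free; runs, freeing L5
  run W8 (it waits on nothing); releases L20 and L12
  W2: everything it awaited (L17) is free; runs, freeing L10 and L16
  run W4 (it waits on nothing); releases L18 and L6
  W6: everything it awaited (L5) is free; runs, freeing L11 and L3
  W3: everything it awaited (L1 and L3) is free; runs, freeing L14 and L8


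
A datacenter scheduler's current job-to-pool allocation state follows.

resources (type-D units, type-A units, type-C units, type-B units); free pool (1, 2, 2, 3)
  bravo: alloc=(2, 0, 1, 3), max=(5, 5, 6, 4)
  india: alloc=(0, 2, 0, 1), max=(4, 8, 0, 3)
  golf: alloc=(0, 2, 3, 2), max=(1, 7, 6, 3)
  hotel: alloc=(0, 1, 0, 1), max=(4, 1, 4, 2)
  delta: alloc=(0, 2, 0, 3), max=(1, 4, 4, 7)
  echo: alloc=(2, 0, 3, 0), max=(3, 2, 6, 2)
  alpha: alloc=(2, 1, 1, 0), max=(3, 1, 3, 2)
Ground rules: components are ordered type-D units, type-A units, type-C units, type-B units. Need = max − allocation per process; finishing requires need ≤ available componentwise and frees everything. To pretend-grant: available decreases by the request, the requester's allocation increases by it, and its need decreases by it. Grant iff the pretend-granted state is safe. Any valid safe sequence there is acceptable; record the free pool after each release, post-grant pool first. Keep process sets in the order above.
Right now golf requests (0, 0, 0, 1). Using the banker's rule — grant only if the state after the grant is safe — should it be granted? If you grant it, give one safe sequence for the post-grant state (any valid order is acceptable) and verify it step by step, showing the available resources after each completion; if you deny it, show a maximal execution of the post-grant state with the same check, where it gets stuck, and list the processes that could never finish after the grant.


DENY. Granting would leave the state unsafe.
Key observation: after alpha, echo, hotel the pool peaks at (5, 4, 6, 3), and each blocked process is short somewhere: bravo on type-A units; india on type-A units; golf on type-A units; delta on type-B units.
After a pretend grant, a maximal execution: alpha, echo, hotel — then nothing else fits. Verifying each step:
  pool = (1, 2, 2, 2)
  alpha needs (1, 0, 2, 2) <= (1, 2, 2, 2) -> finishes; pool += (2, 1, 1, 0) = (3, 3, 3, 2)
  echo needs (1, 2, 3, 2) <= (3, 3, 3, 2) -> finishes; pool += (2, 0, 3, 0) = (5, 3, 6, 2)
  hotel needs (4, 0, 4, 1) <= (5, 3, 6, 2) -> finishes; pool += (0, 1, 0, 1) = (5, 4, 6, 3)
  bravo cannot run: need (3, 5, 5, 1) vs free (5, 4, 6, 3) (insufficient type-A units)
  india cannot run: need (4, 6, 0, 2) vs free (5, 4, 6, 3) (insufficient type-A units)
  golf cannot run: need (1, 5, 3, 0) vs free (5, 4, 6, 3) (insufficient type-A units)
  delta cannot run: need (1, 2, 4, 4) vs free (5, 4, 6, 3) (insufficient type-B units)
Had the request been granted, bravo, india, golf and delta could never finish.


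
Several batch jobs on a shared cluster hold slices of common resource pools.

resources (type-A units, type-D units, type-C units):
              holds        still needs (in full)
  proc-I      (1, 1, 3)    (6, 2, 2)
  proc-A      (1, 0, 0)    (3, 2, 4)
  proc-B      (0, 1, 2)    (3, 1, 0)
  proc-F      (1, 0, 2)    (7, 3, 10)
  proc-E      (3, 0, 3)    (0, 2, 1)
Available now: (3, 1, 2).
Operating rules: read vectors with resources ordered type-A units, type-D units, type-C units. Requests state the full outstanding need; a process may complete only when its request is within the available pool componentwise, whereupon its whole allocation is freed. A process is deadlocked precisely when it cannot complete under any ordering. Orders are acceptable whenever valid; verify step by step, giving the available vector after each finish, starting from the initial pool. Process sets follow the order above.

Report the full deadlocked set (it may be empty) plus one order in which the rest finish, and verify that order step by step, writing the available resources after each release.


The deadlocked set is empty.
Key observation: starting with proc-B, each completion frees enough for the next — no one is permanently blocked.
The rest can finish in the order proc-B, proc-E, proc-I, proc-A, proc-F. Walking it through:
  pool = (3, 1, 2)
  proc-B needs (3, 1, 0) <= (3, 1, 2) -> finishes; pool += (0, 1, 2) = (3, 2, 4)
  proc-E needs (0, 2, 1) <= (3, 2, 4) -> finishes; pool += (3, 0, 3) = (6, 2, 7)
  proc-I needs (6, 2, 2) <= (6, 2, 7) -> finishes; pool += (1, 1, 3) = (7, 3, 10)
  proc-A needs (3, 2, 4) <= (7, 3, 10) -> finishes; pool += (1, 0, 0) = (8, 3, 10)
  proc-F needs (7, 3, 10) <= (8, 3, 10) -> finishes; pool += (1, 0, 2) = (9, 3, 12)


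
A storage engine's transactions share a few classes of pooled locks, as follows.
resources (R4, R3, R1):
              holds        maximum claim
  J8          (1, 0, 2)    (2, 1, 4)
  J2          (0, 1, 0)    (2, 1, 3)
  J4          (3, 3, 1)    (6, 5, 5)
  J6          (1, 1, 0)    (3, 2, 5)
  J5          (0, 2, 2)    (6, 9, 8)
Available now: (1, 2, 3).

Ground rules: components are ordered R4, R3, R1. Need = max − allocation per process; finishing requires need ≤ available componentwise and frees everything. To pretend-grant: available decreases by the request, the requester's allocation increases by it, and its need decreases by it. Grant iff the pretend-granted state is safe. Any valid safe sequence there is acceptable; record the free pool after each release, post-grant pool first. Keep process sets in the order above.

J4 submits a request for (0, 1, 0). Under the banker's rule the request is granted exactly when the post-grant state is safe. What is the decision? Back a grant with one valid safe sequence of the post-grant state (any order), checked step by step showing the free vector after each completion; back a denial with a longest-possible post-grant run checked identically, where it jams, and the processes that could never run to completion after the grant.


GRANT: granting preserves safety; a valid post-grant sequence is J8, J6, J4, J2, J5.
Key observation: granting shrinks the pool to (1, 1, 3), yet J8 still fits and the chain goes through.
Check on the post-grant state, step by step:
  pool = (1, 1, 3)
  J8 needs (1, 1, 2) <= (1, 1, 3) -> finishes; pool += (1, 0, 2) = (2, 1, 5)
  J6 needs (2, 1, 5) <= (2, 1, 5) -> finishes; pool += (1, 1, 0) = (3, 2, 5)
  J4 needs (3, 1, 4) <= (3, 2, 5) -> finishes; pool += (3, 4, 1) = (6, 6, 6)
  J2 needs (2, 0, 3) <= (6, 6, 6) -> finishes; pool += (0, 1, 0) = (6, 7, 6)
  J5 needs (6, 7, 6) <= (6, 7, 6) -> finishes; pool += (0, 2, 2) = (6, 9, 8)


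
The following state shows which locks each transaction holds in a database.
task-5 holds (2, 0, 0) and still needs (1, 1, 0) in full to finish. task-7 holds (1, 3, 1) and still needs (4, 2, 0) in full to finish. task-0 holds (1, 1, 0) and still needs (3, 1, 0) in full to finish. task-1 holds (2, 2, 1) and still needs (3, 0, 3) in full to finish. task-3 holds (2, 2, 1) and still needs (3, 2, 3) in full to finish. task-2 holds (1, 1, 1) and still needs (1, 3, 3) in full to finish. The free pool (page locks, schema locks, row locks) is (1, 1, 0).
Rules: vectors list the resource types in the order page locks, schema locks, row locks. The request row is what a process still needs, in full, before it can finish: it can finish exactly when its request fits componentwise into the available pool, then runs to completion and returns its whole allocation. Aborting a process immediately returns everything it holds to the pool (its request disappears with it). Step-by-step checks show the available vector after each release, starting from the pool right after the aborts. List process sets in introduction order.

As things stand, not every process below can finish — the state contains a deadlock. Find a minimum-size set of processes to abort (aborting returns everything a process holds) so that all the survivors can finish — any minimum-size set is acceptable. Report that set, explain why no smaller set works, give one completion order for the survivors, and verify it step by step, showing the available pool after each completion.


The answer: abort task-1 and task-3.
Key observation: the returned (4, 4, 2) from task-1 and task-3 is what brings task-2 — unrunnable before, under any order — into play at step 4.
Minimality, checking each single-abort alternative: task-5 alone leaves task-1 blocked (short on row locks); task-7 alone leaves task-1 blocked (short on row locks); task-0 alone leaves task-1 blocked (short on row locks); task-1 alone leaves task-3 blocked (short on row locks); task-3 alone leaves task-1 blocked (short on row locks); task-2 alone leaves task-1 blocked (short on row locks).
The survivors complete as task-7, task-5, task-0, task-2. Walking it through (starting from the post-abort pool):
  pool = (5, 5, 2)
  run task-7 (needs (4, 2, 0), free (5, 5, 2)); after release of (1, 3, 1) the pool is (6, 8, 3)
  run task-5 (needs (1, 1, 0), free (6, 8, 3)); after release of (2, 0, 0) the pool is (8, 8, 3)
  run task-0 (needs (3, 1, 0), free (8, 8, 3)); after release of (1, 1, 0) the pool is (9, 9, 3)
  run task-2 (needs (1, 3, 3), free (9, 9, 3)); after release of (1, 1, 1) the pool is (10, 10, 4)


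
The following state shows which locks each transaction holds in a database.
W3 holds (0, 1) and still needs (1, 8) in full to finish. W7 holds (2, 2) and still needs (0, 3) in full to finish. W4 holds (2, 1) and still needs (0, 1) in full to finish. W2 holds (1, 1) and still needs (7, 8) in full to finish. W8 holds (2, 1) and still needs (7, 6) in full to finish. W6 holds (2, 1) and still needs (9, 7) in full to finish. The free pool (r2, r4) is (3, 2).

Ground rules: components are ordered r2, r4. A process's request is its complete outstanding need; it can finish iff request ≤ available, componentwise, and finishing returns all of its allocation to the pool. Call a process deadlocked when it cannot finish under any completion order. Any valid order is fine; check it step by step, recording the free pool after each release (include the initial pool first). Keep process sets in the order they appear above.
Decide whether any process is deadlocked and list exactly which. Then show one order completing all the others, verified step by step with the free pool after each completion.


The deadlocked set is W3, W2, W8 and W6.
Key observation: W4, W7 can finish, but then (7, 5) is all there is, and the blocked group's r4 demands exceed it.
One completion order for the rest: W4, W7. Walking it through:
  pool = (3, 2)
  run W4 (needs (0, 1), free (3, 2)); after release of (2, 1) the pool is (5, 3)
  run W7 (needs (0, 3), free (5, 3)); after release of (2, 2) the pool is (7, 5)
The blocked processes can never fit:
  blocked: W3 wants (1, 8), pool (7, 5) — not enough r4
  blocked: W2 wants (7, 8), pool (7, 5) — not enough r4
  blocked: W8 wants (7, 6), pool (7, 5) — not enough r4
  blocked: W6 wants (9, 7), pool (7, 5) — not enough r2 and r4


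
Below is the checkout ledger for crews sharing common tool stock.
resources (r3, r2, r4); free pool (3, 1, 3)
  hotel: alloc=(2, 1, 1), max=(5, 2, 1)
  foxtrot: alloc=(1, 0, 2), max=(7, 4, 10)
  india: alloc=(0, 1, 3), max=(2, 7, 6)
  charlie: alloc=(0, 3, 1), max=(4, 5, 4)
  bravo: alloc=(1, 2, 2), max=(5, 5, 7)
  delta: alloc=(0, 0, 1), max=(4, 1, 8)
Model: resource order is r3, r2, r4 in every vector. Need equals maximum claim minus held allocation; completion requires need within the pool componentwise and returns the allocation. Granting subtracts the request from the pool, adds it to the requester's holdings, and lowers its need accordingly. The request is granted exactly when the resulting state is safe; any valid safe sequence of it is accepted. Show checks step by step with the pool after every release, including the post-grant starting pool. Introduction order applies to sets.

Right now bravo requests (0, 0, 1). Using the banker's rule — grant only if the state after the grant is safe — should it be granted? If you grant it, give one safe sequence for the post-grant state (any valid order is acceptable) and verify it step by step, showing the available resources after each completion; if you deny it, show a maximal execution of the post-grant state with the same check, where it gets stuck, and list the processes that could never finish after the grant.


GRANT — the state after the grant stays safe, e.g. via hotel, charlie, bravo, india, delta, foxtrot.
Key observation: the transfer keeps a workable pool ((3, 1, 2)); hotel starts the safe sequence.
Verifying the post-grant state step by step:
  pool = (3, 1, 2)
  hotel: need (3, 1, 0) fits (3, 1, 2); releases (2, 1, 1), pool now (5, 2, 3)
  charlie: need (4, 2, 3) fits (5, 2, 3); releases (0, 3, 1), pool now (5, 5, 4)
  bravo: need (4, 3, 4) fits (5, 5, 4); releases (1, 2, 3), pool now (6, 7, 7)
  india: need (2, 6, 3) fits (6, 7, 7); releases (0, 1, 3), pool now (6, 8, 10)
  delta: need (4, 1, 7) fits (6, 8, 10); releases (0, 0, 1), pool now (6, 8, 11)
  foxtrot: need (6, 4, 8) fits (6, 8, 11); releases (1, 0, 2), pool now (7, 8, 13)
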